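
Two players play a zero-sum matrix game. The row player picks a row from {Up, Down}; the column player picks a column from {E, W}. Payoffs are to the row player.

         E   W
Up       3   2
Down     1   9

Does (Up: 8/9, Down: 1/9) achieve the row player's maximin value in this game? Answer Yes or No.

Against E this mix gives (8/9)·3 + (1/9)·1 = 25/9.
Against W this mix gives (8/9)·2 + (1/9)·9 = 25/9.
All of the column player's active replies (E, W) yield 25/9, and no column does worse for the row player. The mix makes the column player indifferent and guarantees 25/9, so it is optimal.

Yes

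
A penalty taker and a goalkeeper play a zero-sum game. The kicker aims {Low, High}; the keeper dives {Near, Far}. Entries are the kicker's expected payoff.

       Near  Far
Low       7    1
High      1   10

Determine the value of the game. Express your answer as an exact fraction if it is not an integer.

Row minima: Low → 1, High → 1; maximin = 1.
Column maxima: Near → 7, Far → 10; minimax = 7.
1 ≠ 7, so there is no saddle point; optimal play is mixed.
Let the kicker play Low with probability p. Expected payoff against Near: 7p + 1(1−p) = 6p + 1; against Far: 1p + 10(1−p) = −9p + 10.
Setting these equal: 6p + 1 = −9p + 10 ⇒ 15p = 9 ⇒ p = 3/5, and the value is (6)·(3/5) + 1 = 23/5.
For the keeper: with q = P(Near), equating Low's and High's payoffs gives 6q + 1 = −9q + 10 ⇒ q = 3/5.

23/5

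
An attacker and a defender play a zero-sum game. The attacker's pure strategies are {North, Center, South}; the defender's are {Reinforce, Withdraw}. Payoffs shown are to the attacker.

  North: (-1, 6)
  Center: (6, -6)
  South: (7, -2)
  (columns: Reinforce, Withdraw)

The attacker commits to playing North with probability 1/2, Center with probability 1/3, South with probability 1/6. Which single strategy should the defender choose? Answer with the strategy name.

Withdraw

If the defender plays Reinforce, the attacker's expected payoff is (1/2)·(-1) + (1/3)·6 + (1/6)·7 = 8/3.
If the defender plays Withdraw, the attacker's expected payoff is (1/2)·6 + (1/3)·(-6) + (1/6)·(-2) = 2/3.
The defender minimizes the attacker's payoff; the smallest is 2/3, so the best response is Withdraw.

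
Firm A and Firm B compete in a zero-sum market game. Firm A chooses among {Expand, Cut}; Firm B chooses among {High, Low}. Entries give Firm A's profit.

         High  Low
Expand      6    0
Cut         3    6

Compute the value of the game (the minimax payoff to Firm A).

4

Row minima: Expand → 0, Cut → 3; maximin = 3.
Column maxima: High → 6, Low → 6; minimax = 6.
3 ≠ 6, so there is no saddle point; optimal play is mixed.
Let Firm A play Expand with probability p. Expected payoff against High: 6p + 3(1−p) = 3p + 3; against Low: 0p + 6(1−p) = −6p + 6.
Setting these equal: 3p + 3 = −6p + 6 ⇒ 9p = 3 ⇒ p = 1/3, and the value is (3)·(1/3) + 3 = 4.
For Firm B: with q = P(High), equating Expand's and Cut's payoffs gives 6q = −3q + 6 ⇒ q = 2/3.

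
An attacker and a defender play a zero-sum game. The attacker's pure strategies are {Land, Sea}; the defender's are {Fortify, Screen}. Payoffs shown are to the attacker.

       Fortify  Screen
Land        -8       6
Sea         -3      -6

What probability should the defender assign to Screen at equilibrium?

5/17

Row minima: Land → -8, Sea → -6; maximin = -6.
Column maxima: Fortify → -3, Screen → 6; minimax = -3.
-6 ≠ -3, so there is no saddle point; optimal play is mixed.
Let the attacker play Land with probability p. Expected payoff against Fortify: (-8)p + (-3)(1−p) = −5p − 3; against Screen: 6p + (-6)(1−p) = 12p − 6.
Setting these equal: −5p − 3 = 12p − 6 ⇒ −17p = -3 ⇒ p = 3/17, and the value is (-5)·(3/17) − 3 = -66/17.
For the defender: with q = P(Fortify), equating Land's and Sea's payoffs gives −14q + 6 = 3q − 6 ⇒ q = 12/17.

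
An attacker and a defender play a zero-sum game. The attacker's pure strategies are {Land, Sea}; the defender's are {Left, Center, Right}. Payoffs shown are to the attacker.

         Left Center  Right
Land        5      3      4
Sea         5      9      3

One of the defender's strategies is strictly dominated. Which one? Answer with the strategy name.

Left

Right holds the attacker's payoff strictly below Left in every row: 4 < 5, 3 < 5.
So Left is strictly dominated for the defender.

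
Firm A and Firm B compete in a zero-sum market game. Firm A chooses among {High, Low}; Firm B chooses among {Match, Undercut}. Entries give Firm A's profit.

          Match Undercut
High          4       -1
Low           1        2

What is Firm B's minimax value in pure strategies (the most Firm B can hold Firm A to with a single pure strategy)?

Column maxima: Match → 4, Undercut → 2.
The smallest of these is 2.

2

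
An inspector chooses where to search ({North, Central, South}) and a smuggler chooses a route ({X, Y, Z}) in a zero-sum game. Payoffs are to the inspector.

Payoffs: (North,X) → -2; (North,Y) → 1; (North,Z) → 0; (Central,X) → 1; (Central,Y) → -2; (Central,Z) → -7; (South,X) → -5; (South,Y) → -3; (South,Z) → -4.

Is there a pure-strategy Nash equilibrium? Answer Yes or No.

No

Row minima: North → -2, Central → -7, South → -5; maximin = -2.
Column maxima: X → 1, Y → 1, Z → 0; minimax = 0.
-2 ≠ 0, so no pure-strategy equilibrium exists.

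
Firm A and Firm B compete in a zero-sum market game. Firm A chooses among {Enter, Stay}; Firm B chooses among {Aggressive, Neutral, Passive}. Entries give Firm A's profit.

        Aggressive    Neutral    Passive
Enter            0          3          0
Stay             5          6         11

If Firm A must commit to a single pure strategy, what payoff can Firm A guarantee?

5

Row minima: Enter → 0, Stay → 5.
The best of these is 5.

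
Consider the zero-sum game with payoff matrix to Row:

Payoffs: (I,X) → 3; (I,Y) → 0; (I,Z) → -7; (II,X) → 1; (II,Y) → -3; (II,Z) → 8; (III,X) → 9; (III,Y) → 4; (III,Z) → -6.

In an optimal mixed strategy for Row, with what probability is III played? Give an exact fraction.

Row minima: I → -7, II → -3, III → -6; maximin = -3.
Column maxima: X → 9, Y → 4, Z → 8; minimax = 4.
-3 ≠ 4, so there is no saddle point; optimal play is mixed.
I is strictly dominated by III, so Row never plays it.
X is strictly dominated by Y (it gives Row strictly more in every row), so Column never plays it.
On the remaining 2×2 (II, III vs Y, Z):
Let Row play II with probability p. Expected payoff against Y: (-3)p + 4(1−p) = −7p + 4; against Z: 8p + (-6)(1−p) = 14p − 6.
Setting these equal: −7p + 4 = 14p − 6 ⇒ −21p = -10 ⇒ p = 10/21, and the value is (-7)·(10/21) + 4 = 2/3.
For Column: with q = P(Y), equating II's and III's payoffs gives −11q + 8 = 10q − 6 ⇒ q = 2/3.

11/21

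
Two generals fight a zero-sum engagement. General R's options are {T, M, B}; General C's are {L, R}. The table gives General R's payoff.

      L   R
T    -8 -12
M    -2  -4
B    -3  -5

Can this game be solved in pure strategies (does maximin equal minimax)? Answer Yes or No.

Row minima: T → -12, M → -4, B → -5; maximin = -4.
Column maxima: L → -2, R → -4; minimax = -4.
maximin = minimax = -4, so a saddle point exists.

Yes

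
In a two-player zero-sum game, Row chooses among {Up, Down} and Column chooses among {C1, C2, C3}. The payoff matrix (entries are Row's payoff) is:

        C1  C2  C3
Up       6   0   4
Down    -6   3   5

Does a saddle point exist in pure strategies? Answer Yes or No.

Row minima: Up → 0, Down → -6; maximin = 0.
Column maxima: C1 → 6, C2 → 3, C3 → 5; minimax = 3.
0 ≠ 3, so no pure-strategy equilibrium exists.

No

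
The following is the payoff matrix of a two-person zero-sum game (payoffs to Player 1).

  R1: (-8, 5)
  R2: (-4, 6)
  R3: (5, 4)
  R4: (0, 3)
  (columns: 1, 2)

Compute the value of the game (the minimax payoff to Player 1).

46/11

Row minima: R1 → -8, R2 → -4, R3 → 4, R4 → 0; maximin = 4.
Column maxima: 1 → 5, 2 → 6; minimax = 5.
4 ≠ 5, so there is no saddle point; optimal play is mixed.
R1 is strictly dominated by R2, so Player 1 never plays it.
R4 is strictly dominated by R3, so Player 1 never plays it.
On the remaining 2×2 (R2, R3 vs 1, 2):
Let Player 1 play R2 with probability p. Expected payoff against 1: (-4)p + 5(1−p) = −9p + 5; against 2: 6p + 4(1−p) = 2p + 4.
Setting these equal: −9p + 5 = 2p + 4 ⇒ −11p = -1 ⇒ p = 1/11, and the value is (-9)·(1/11) + 5 = 46/11.
For Player 2: with q = P(1), equating R2's and R3's payoffs gives −10q + 6 = q + 4 ⇒ q = 2/11.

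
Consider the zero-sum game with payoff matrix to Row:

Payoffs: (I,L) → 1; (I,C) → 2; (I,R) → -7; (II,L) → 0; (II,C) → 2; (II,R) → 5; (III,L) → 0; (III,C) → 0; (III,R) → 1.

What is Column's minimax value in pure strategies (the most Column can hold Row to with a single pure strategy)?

Column maxima: L → 1, C → 2, R → 5.
The smallest of these is 1.

1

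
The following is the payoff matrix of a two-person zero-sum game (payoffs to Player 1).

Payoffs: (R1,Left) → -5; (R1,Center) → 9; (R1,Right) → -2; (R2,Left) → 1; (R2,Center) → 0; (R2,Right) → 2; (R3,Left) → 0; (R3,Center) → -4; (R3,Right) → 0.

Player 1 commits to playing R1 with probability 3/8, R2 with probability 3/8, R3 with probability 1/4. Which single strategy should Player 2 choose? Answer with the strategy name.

Left

If Player 2 plays Left, Player 1's expected payoff is (3/8)·(-5) + (3/8)·1 + (1/4)·0 = -3/2.
If Player 2 plays Center, Player 1's expected payoff is (3/8)·9 + (3/8)·0 + (1/4)·(-4) = 19/8.
If Player 2 plays Right, Player 1's expected payoff is (3/8)·(-2) + (3/8)·2 + (1/4)·0 = 0.
Player 2 minimizes Player 1's payoff; the smallest is -3/2, so the best response is Left.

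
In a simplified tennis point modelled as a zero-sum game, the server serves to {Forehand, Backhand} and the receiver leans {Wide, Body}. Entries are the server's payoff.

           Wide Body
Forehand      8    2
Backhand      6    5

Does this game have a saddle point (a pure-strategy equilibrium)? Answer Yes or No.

Yes

Row minima: Forehand → 2, Backhand → 5; maximin = 5.
Column maxima: Wide → 8, Body → 5; minimax = 5.
maximin = minimax = 5, so a saddle point exists.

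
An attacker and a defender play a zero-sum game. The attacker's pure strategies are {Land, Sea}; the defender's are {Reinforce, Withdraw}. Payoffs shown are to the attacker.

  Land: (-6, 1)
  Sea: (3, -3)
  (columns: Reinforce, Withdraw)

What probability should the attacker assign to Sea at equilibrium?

7/13

Row minima: Land → -6, Sea → -3; maximin = -3.
Column maxima: Reinforce → 3, Withdraw → 1; minimax = 1.
-3 ≠ 1, so there is no saddle point; optimal play is mixed.
Let the attacker play Land with probability p. Expected payoff against Reinforce: (-6)p + 3(1−p) = −9p + 3; against Withdraw: 1p + (-3)(1−p) = 4p − 3.
Setting these equal: −9p + 3 = 4p − 3 ⇒ −13p = -6 ⇒ p = 6/13, and the value is (-9)·(6/13) + 3 = -15/13.
For the defender: with q = P(Reinforce), equating Land's and Sea's payoffs gives −7q + 1 = 6q − 3 ⇒ q = 4/13.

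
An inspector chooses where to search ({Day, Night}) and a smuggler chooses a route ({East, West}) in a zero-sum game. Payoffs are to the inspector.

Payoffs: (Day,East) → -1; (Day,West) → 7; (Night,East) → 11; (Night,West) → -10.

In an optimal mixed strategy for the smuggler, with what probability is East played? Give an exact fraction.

Row minima: Day → -1, Night → -10; maximin = -1.
Column maxima: East → 11, West → 7; minimax = 7.
-1 ≠ 7, so there is no saddle point; optimal play is mixed.
Let the inspector play Day with probability p. Expected payoff against East: (-1)p + 11(1−p) = −12p + 11; against West: 7p + (-10)(1−p) = 17p − 10.
Setting these equal: −12p + 11 = 17p − 10 ⇒ −29p = -21 ⇒ p = 21/29, and the value is (-12)·(21/29) + 11 = 67/29.
For the smuggler: with q = P(East), equating Day's and Night's payoffs gives −8q + 7 = 21q − 10 ⇒ q = 17/29.

17/29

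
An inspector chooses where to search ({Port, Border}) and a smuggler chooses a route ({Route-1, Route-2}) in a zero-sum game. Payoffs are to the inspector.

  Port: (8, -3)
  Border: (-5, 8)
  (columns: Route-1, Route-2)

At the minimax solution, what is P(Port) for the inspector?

13/24

Row minima: Port → -3, Border → -5; maximin = -3.
Column maxima: Route-1 → 8, Route-2 → 8; minimax = 8.
-3 ≠ 8, so there is no saddle point; optimal play is mixed.
Let the inspector play Port with probability p. Expected payoff against Route-1: 8p + (-5)(1−p) = 13p − 5; against Route-2: (-3)p + 8(1−p) = −11p + 8.
Setting these equal: 13p − 5 = −11p + 8 ⇒ 24p = 13 ⇒ p = 13/24, and the value is (13)·(13/24) − 5 = 49/24.
For the smuggler: with q = P(Route-1), equating Port's and Border's payoffs gives 11q − 3 = −13q + 8 ⇒ q = 11/24.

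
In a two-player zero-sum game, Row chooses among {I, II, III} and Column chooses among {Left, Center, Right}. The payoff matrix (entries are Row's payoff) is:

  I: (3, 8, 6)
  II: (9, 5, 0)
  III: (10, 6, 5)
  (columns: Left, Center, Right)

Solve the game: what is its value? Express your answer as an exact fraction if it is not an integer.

45/8

Row minima: I → 3, II → 0, III → 5; maximin = 5.
Column maxima: Left → 10, Center → 8, Right → 6; minimax = 6.
5 ≠ 6, so there is no saddle point; optimal play is mixed.
II is strictly dominated by III, so Row never plays it.
Center is strictly dominated by Right (it gives Row strictly more in every row), so Column never plays it.
On the remaining 2×2 (I, III vs Left, Right):
Let Row play I with probability p. Expected payoff against Left: 3p + 10(1−p) = −7p + 10; against Right: 6p + 5(1−p) = p + 5.
Setting these equal: −7p + 10 = p + 5 ⇒ −8p = -5 ⇒ p = 5/8, and the value is (-7)·(5/8) + 10 = 45/8.
For Column: with q = P(Left), equating I's and III's payoffs gives −3q + 6 = 5q + 5 ⇒ q = 1/8.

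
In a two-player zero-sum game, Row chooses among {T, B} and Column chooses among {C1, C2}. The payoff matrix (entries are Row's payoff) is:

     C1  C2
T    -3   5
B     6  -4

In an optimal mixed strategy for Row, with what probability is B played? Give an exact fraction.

4/9

Row minima: T → -3, B → -4; maximin = -3.
Column maxima: C1 → 6, C2 → 5; minimax = 5.
-3 ≠ 5, so there is no saddle point; optimal play is mixed.
Let Row play T with probability p. Expected payoff against C1: (-3)p + 6(1−p) = −9p + 6; against C2: 5p + (-4)(1−p) = 9p − 4.
Setting these equal: −9p + 6 = 9p − 4 ⇒ −18p = -10 ⇒ p = 5/9, and the value is (-9)·(5/9) + 6 = 1.
For Column: with q = P(C1), equating T's and B's payoffs gives −8q + 5 = 10q − 4 ⇒ q = 1/2.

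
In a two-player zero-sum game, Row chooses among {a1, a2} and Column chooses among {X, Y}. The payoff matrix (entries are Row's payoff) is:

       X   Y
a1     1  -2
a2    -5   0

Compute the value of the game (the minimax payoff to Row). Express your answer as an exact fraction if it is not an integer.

-5/4

Row minima: a1 → -2, a2 → -5; maximin = -2.
Column maxima: X → 1, Y → 0; minimax = 0.
-2 ≠ 0, so there is no saddle point; optimal play is mixed.
Let Row play a1 with probability p. Expected payoff against X: 1p + (-5)(1−p) = 6p − 5; against Y: (-2)p + 0(1−p) = −2p.
Setting these equal: 6p − 5 = −2p ⇒ 8p = 5 ⇒ p = 5/8, and the value is (6)·(5/8) − 5 = -5/4.
For Column: with q = P(X), equating a1's and a2's payoffs gives 3q − 2 = −5q ⇒ q = 1/4.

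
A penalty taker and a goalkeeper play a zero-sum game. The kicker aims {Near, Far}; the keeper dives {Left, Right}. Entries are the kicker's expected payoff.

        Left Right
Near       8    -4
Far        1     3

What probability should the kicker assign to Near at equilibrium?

1/7

Row minima: Near → -4, Far → 1; maximin = 1.
Column maxima: Left → 8, Right → 3; minimax = 3.
1 ≠ 3, so there is no saddle point; optimal play is mixed.
Let the kicker play Near with probability p. Expected payoff against Left: 8p + 1(1−p) = 7p + 1; against Right: (-4)p + 3(1−p) = −7p + 3.
Setting these equal: 7p + 1 = −7p + 3 ⇒ 14p = 2 ⇒ p = 1/7, and the value is (7)·(1/7) + 1 = 2.
For the keeper: with q = P(Left), equating Near's and Far's payoffs gives 12q − 4 = −2q + 3 ⇒ q = 1/2.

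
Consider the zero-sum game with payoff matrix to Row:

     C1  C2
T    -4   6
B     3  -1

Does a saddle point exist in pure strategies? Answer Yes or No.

Row minima: T → -4, B → -1; maximin = -1.
Column maxima: C1 → 3, C2 → 6; minimax = 3.
-1 ≠ 3, so no pure-strategy equilibrium exists.

No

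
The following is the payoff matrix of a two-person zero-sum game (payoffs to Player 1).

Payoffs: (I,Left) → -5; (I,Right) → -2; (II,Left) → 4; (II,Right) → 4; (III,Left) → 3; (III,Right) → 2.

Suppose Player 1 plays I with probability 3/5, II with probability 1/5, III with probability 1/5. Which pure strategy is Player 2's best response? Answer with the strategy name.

Left

If Player 2 plays Left, Player 1's expected payoff is (3/5)·(-5) + (1/5)·4 + (1/5)·3 = -8/5.
If Player 2 plays Right, Player 1's expected payoff is (3/5)·(-2) + (1/5)·4 + (1/5)·2 = 0.
Player 2 minimizes Player 1's payoff; the smallest is -8/5, so the best response is Left.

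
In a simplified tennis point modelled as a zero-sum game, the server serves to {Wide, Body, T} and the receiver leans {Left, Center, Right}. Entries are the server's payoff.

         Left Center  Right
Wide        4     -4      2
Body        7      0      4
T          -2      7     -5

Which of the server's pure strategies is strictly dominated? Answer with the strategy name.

Body gives a strictly higher payoff than Wide against every column: 7 > 4, 0 > -4, 4 > 2.
So Wide is strictly dominated and the server never plays it.

Wide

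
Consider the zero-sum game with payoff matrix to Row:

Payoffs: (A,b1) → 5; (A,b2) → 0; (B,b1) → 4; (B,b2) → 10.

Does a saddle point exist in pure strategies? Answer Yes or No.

Row minima: A → 0, B → 4; maximin = 4.
Column maxima: b1 → 5, b2 → 10; minimax = 5.
4 ≠ 5, so no pure-strategy equilibrium exists.

No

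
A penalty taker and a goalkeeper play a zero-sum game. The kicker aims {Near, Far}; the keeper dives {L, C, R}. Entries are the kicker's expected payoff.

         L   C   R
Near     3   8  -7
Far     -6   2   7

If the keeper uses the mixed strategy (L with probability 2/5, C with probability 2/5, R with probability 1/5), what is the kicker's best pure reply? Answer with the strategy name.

Near

Expected payoff of Near: (2/5)·3 + (2/5)·8 + (1/5)·(-7) = 3.
Expected payoff of Far: (2/5)·(-6) + (2/5)·2 + (1/5)·7 = -1/5.
The largest is 3, so the kicker's best response is Near.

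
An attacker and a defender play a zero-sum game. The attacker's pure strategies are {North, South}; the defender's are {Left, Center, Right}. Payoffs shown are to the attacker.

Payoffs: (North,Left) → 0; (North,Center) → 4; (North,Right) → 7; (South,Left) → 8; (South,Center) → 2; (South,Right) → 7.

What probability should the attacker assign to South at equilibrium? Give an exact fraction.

2/5

Row minima: North → 0, South → 2; maximin = 2.
Column maxima: Left → 8, Center → 4, Right → 7; minimax = 4.
2 ≠ 4, so there is no saddle point; optimal play is mixed.
Right is strictly dominated by Center (it gives the attacker strictly more in every row), so the defender never plays it.
On the remaining 2×2 (North, South vs Left, Center):
Let the attacker play North with probability p. Expected payoff against Left: 0p + 8(1−p) = −8p + 8; against Center: 4p + 2(1−p) = 2p + 2.
Setting these equal: −8p + 8 = 2p + 2 ⇒ −10p = -6 ⇒ p = 3/5, and the value is (-8)·(3/5) + 8 = 16/5.
For the defender: with q = P(Left), equating North's and South's payoffs gives −4q + 4 = 6q + 2 ⇒ q = 1/5.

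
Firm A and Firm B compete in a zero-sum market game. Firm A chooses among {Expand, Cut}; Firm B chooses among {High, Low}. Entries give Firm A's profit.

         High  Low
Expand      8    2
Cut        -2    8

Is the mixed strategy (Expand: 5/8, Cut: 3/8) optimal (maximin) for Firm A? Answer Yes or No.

Against High this mix gives (5/8)·8 + (3/8)·(-2) = 17/4.
Against Low this mix gives (5/8)·2 + (3/8)·8 = 17/4.
All of Firm B's active replies (High, Low) yield 17/4, and no column does worse for Firm A. The mix makes Firm B indifferent and guarantees 17/4, so it is optimal.

Yes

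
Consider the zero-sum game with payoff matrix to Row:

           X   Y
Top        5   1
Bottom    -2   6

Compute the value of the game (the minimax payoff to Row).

Row minima: Top → 1, Bottom → -2; maximin = 1.
Column maxima: X → 5, Y → 6; minimax = 5.
1 ≠ 5, so there is no saddle point; optimal play is mixed.
Let Row play Top with probability p. Expected payoff against X: 5p + (-2)(1−p) = 7p − 2; against Y: 1p + 6(1−p) = −5p + 6.
Setting these equal: 7p − 2 = −5p + 6 ⇒ 12p = 8 ⇒ p = 2/3, and the value is (7)·(2/3) − 2 = 8/3.
For Column: with q = P(X), equating Top's and Bottom's payoffs gives 4q + 1 = −8q + 6 ⇒ q = 5/12.

8/3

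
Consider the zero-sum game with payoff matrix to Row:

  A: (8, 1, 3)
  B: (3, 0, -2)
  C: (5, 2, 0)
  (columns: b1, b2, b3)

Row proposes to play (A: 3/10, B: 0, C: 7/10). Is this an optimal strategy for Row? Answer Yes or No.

No

Against b1 this mix gives (3/10)·8 + (7/10)·5 = 59/10.
Against b2 this mix gives (3/10)·1 + (7/10)·2 = 17/10.
Against b3 this mix gives (3/10)·3 + (7/10)·0 = 9/10.
Column will play b3, holding Row to 9/10. Shifting weight toward the row that does better against b3 would raise this floor (the equalizing mix achieves 3/2 against both b3 and b2), so the proposed strategy is not optimal.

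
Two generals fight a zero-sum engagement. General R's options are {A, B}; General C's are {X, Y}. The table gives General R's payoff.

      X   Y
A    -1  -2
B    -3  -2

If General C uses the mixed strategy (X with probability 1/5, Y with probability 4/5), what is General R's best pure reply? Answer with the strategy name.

A

Expected payoff of A: (1/5)·(-1) + (4/5)·(-2) = -9/5.
Expected payoff of B: (1/5)·(-3) + (4/5)·(-2) = -11/5.
The largest is -9/5, so General R's best response is A.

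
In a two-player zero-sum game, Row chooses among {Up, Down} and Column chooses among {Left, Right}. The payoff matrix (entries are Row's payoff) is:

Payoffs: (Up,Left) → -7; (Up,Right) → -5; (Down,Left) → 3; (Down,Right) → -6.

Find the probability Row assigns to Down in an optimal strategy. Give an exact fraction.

2/11

Row minima: Up → -7, Down → -6; maximin = -6.
Column maxima: Left → 3, Right → -5; minimax = -5.
-6 ≠ -5, so there is no saddle point; optimal play is mixed.
Let Row play Up with probability p. Expected payoff against Left: (-7)p + 3(1−p) = −10p + 3; against Right: (-5)p + (-6)(1−p) = p − 6.
Setting these equal: −10p + 3 = p − 6 ⇒ −11p = -9 ⇒ p = 9/11, and the value is (-10)·(9/11) + 3 = -57/11.
For Column: with q = P(Left), equating Up's and Down's payoffs gives −2q − 5 = 9q − 6 ⇒ q = 1/11.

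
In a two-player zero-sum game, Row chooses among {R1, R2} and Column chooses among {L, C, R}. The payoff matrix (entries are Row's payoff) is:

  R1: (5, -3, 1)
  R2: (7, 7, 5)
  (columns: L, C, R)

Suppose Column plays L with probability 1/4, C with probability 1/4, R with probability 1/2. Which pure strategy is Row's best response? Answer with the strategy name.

R2

Expected payoff of R1: (1/4)·5 + (1/4)·(-3) + (1/2)·1 = 1.
Expected payoff of R2: (1/4)·7 + (1/4)·7 + (1/2)·5 = 6.
The largest is 6, so Row's best response is R2.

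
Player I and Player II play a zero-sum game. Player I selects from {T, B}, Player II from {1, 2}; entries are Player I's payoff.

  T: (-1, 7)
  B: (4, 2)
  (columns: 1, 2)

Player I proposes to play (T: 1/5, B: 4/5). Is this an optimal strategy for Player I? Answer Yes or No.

Yes

Against 1 this mix gives (1/5)·(-1) + (4/5)·4 = 3.
Against 2 this mix gives (1/5)·7 + (4/5)·2 = 3.
All of Player II's active replies (1, 2) yield 3, and no column does worse for Player I. The mix makes Player II indifferent and guarantees 3, so it is optimal.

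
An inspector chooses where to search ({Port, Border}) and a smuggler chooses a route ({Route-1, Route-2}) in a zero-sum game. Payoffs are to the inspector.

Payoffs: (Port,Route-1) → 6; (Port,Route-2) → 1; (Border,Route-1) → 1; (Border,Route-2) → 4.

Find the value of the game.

Row minima: Port → 1, Border → 1; maximin = 1.
Column maxima: Route-1 → 6, Route-2 → 4; minimax = 4.
1 ≠ 4, so there is no saddle point; optimal play is mixed.
Let the inspector play Port with probability p. Expected payoff against Route-1: 6p + 1(1−p) = 5p + 1; against Route-2: 1p + 4(1−p) = −3p + 4.
Setting these equal: 5p + 1 = −3p + 4 ⇒ 8p = 3 ⇒ p = 3/8, and the value is (5)·(3/8) + 1 = 23/8.
For the smuggler: with q = P(Route-1), equating Port's and Border's payoffs gives 5q + 1 = −3q + 4 ⇒ q = 3/8.

23/8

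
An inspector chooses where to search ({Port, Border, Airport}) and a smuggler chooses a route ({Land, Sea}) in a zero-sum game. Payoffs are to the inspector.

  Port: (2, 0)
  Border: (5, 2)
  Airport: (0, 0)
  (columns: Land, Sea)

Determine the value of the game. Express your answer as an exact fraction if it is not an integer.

2

Row minima: Port → 0, Border → 2, Airport → 0; maximin = 2.
Column maxima: Land → 5, Sea → 2; minimax = 2.
Since maximin = minimax = 2, there is a saddle point and the value is 2.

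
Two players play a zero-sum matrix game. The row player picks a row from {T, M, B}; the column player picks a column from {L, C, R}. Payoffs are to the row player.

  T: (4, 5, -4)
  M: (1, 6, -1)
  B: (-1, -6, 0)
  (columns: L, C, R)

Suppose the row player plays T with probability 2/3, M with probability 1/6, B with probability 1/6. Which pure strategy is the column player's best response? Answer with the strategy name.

R

If the column player plays L, the row player's expected payoff is (2/3)·4 + (1/6)·1 + (1/6)·(-1) = 8/3.
If the column player plays C, the row player's expected payoff is (2/3)·5 + (1/6)·6 + (1/6)·(-6) = 10/3.
If the column player plays R, the row player's expected payoff is (2/3)·(-4) + (1/6)·(-1) + (1/6)·0 = -17/6.
The column player minimizes the row player's payoff; the smallest is -17/6, so the best response is R.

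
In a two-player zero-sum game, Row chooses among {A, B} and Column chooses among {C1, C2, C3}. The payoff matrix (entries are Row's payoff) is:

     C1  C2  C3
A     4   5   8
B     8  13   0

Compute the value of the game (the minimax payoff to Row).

Row minima: A → 4, B → 0; maximin = 4.
Column maxima: C1 → 8, C2 → 13, C3 → 8; minimax = 8.
4 ≠ 8, so there is no saddle point; optimal play is mixed.
C2 is strictly dominated by C1 (it gives Row strictly more in every row), so Column never plays it.
On the remaining 2×2 (A, B vs C1, C3):
Let Row play A with probability p. Expected payoff against C1: 4p + 8(1−p) = −4p + 8; against C3: 8p + 0(1−p) = 8p.
Setting these equal: −4p + 8 = 8p ⇒ −12p = -8 ⇒ p = 2/3, and the value is (-4)·(2/3) + 8 = 16/3.
For Column: with q = P(C1), equating A's and B's payoffs gives −4q + 8 = 8q ⇒ q = 2/3.

16/3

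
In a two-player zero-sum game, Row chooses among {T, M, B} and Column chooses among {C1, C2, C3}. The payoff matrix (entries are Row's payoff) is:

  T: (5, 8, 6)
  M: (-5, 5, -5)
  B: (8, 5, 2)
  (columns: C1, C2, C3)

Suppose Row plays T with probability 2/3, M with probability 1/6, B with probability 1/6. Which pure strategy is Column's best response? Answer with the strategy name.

If Column plays C1, Row's expected payoff is (2/3)·5 + (1/6)·(-5) + (1/6)·8 = 23/6.
If Column plays C2, Row's expected payoff is (2/3)·8 + (1/6)·5 + (1/6)·5 = 7.
If Column plays C3, Row's expected payoff is (2/3)·6 + (1/6)·(-5) + (1/6)·2 = 7/2.
Column minimizes Row's payoff; the smallest is 7/2, so the best response is C3.

C3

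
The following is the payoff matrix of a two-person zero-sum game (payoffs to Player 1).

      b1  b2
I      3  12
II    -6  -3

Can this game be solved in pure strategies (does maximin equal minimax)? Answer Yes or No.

Row minima: I → 3, II → -6; maximin = 3.
Column maxima: b1 → 3, b2 → 12; minimax = 3.
maximin = minimax = 3, so a saddle point exists.

Yes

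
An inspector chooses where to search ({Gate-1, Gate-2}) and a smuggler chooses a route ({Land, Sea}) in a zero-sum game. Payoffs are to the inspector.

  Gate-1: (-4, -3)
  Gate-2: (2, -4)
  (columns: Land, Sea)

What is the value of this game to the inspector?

-22/7

Row minima: Gate-1 → -4, Gate-2 → -4; maximin = -4.
Column maxima: Land → 2, Sea → -3; minimax = -3.
-4 ≠ -3, so there is no saddle point; optimal play is mixed.
Let the inspector play Gate-1 with probability p. Expected payoff against Land: (-4)p + 2(1−p) = −6p + 2; against Sea: (-3)p + (-4)(1−p) = p − 4.
Setting these equal: −6p + 2 = p − 4 ⇒ −7p = -6 ⇒ p = 6/7, and the value is (-6)·(6/7) + 2 = -22/7.
For the smuggler: with q = P(Land), equating Gate-1's and Gate-2's payoffs gives −q − 3 = 6q − 4 ⇒ q = 1/7.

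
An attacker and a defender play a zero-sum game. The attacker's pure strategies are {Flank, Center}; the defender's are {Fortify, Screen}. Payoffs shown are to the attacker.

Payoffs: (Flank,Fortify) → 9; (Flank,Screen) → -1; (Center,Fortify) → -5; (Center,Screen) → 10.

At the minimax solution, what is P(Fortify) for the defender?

11/25

Row minima: Flank → -1, Center → -5; maximin = -1.
Column maxima: Fortify → 9, Screen → 10; minimax = 9.
-1 ≠ 9, so there is no saddle point; optimal play is mixed.
Let the attacker play Flank with probability p. Expected payoff against Fortify: 9p + (-5)(1−p) = 14p − 5; against Screen: (-1)p + 10(1−p) = −11p + 10.
Setting these equal: 14p − 5 = −11p + 10 ⇒ 25p = 15 ⇒ p = 3/5, and the value is (14)·(3/5) − 5 = 17/5.
For the defender: with q = P(Fortify), equating Flank's and Center's payoffs gives 10q − 1 = −15q + 10 ⇒ q = 11/25.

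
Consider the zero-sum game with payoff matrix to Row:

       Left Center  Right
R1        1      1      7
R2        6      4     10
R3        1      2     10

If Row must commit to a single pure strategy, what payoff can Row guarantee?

Row minima: R1 → 1, R2 → 4, R3 → 1.
The best of these is 4.

4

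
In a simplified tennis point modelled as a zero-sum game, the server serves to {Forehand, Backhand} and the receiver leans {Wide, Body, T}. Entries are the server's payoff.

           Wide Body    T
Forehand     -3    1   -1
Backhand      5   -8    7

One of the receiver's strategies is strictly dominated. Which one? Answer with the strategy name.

Wide holds the server's payoff strictly below T in every row: -3 < -1, 5 < 7.
So T is strictly dominated for the receiver.

T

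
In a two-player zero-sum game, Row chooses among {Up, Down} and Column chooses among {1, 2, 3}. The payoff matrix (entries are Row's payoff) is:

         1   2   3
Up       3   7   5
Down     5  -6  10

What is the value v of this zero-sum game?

Row minima: Up → 3, Down → -6; maximin = 3.
Column maxima: 1 → 5, 2 → 7, 3 → 10; minimax = 5.
3 ≠ 5, so there is no saddle point; optimal play is mixed.
3 is strictly dominated by 1 (it gives Row strictly more in every row), so Column never plays it.
On the remaining 2×2 (Up, Down vs 1, 2):
Let Row play Up with probability p. Expected payoff against 1: 3p + 5(1−p) = −2p + 5; against 2: 7p + (-6)(1−p) = 13p − 6.
Setting these equal: −2p + 5 = 13p − 6 ⇒ −15p = -11 ⇒ p = 11/15, and the value is (-2)·(11/15) + 5 = 53/15.
For Column: with q = P(1), equating Up's and Down's payoffs gives −4q + 7 = 11q − 6 ⇒ q = 13/15.

53/15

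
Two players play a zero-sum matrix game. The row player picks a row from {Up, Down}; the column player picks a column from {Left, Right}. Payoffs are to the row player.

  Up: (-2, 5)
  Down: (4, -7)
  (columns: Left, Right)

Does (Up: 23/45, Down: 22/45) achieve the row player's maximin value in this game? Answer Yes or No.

Against Left this mix gives (23/45)·(-2) + (22/45)·4 = 14/15.
Against Right this mix gives (23/45)·5 + (22/45)·(-7) = -13/15.
The column player will play Right, holding the row player to -13/15. Shifting weight toward the row that does better against Right would raise this floor (the equalizing mix achieves 1/3 against both Right and Left), so the proposed strategy is not optimal.

No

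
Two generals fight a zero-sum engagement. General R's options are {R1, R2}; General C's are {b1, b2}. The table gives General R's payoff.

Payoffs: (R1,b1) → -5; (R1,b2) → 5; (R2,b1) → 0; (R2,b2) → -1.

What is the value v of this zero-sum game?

-5/11

Row minima: R1 → -5, R2 → -1; maximin = -1.
Column maxima: b1 → 0, b2 → 5; minimax = 0.
-1 ≠ 0, so there is no saddle point; optimal play is mixed.
Let General R play R1 with probability p. Expected payoff against b1: (-5)p + 0(1−p) = −5p; against b2: 5p + (-1)(1−p) = 6p − 1.
Setting these equal: −5p = 6p − 1 ⇒ −11p = -1 ⇒ p = 1/11, and the value is (-5)·(1/11) = -5/11.
For General C: with q = P(b1), equating R1's and R2's payoffs gives −10q + 5 = q − 1 ⇒ q = 6/11.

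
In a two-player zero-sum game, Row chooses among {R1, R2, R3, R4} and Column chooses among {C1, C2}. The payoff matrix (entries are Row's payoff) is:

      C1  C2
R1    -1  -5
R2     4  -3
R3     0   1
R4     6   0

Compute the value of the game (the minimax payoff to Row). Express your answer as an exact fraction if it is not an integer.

6/7

Row minima: R1 → -5, R2 → -3, R3 → 0, R4 → 0; maximin = 0.
Column maxima: C1 → 6, C2 → 1; minimax = 1.
0 ≠ 1, so there is no saddle point; optimal play is mixed.
R1 is strictly dominated by R2, so Row never plays it.
R2 is strictly dominated by R4, so Row never plays it.
On the remaining 2×2 (R3, R4 vs C1, C2):
Let Row play R3 with probability p. Expected payoff against C1: 0p + 6(1−p) = −6p + 6; against C2: 1p + 0(1−p) = p.
Setting these equal: −6p + 6 = p ⇒ −7p = -6 ⇒ p = 6/7, and the value is (-6)·(6/7) + 6 = 6/7.
For Column: with q = P(C1), equating R3's and R4's payoffs gives −q + 1 = 6q ⇒ q = 1/7.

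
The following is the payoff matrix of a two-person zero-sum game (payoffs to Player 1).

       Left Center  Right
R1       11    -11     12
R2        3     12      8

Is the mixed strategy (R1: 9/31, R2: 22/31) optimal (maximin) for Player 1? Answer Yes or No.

Yes

Against Left this mix gives (9/31)·11 + (22/31)·3 = 165/31.
Against Center this mix gives (9/31)·(-11) + (22/31)·12 = 165/31.
Against Right this mix gives (9/31)·12 + (22/31)·8 = 284/31.
All of Player 2's active replies (Left, Center) yield 165/31, and no column does worse for Player 1. The mix makes Player 2 indifferent and guarantees 165/31, so it is optimal.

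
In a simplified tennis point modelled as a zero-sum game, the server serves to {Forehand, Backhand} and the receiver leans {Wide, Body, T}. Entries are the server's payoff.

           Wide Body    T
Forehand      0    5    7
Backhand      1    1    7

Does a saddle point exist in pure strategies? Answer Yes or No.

Row minima: Forehand → 0, Backhand → 1; maximin = 1.
Column maxima: Wide → 1, Body → 5, T → 7; minimax = 1.
maximin = minimax = 1, so a saddle point exists.

Yes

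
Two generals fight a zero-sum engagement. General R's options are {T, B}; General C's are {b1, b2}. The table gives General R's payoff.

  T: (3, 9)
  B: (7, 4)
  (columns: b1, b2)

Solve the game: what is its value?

17/3

Row minima: T → 3, B → 4; maximin = 4.
Column maxima: b1 → 7, b2 → 9; minimax = 7.
4 ≠ 7, so there is no saddle point; optimal play is mixed.
Let General R play T with probability p. Expected payoff against b1: 3p + 7(1−p) = −4p + 7; against b2: 9p + 4(1−p) = 5p + 4.
Setting these equal: −4p + 7 = 5p + 4 ⇒ −9p = -3 ⇒ p = 1/3, and the value is (-4)·(1/3) + 7 = 17/3.
For General C: with q = P(b1), equating T's and B's payoffs gives −6q + 9 = 3q + 4 ⇒ q = 5/9.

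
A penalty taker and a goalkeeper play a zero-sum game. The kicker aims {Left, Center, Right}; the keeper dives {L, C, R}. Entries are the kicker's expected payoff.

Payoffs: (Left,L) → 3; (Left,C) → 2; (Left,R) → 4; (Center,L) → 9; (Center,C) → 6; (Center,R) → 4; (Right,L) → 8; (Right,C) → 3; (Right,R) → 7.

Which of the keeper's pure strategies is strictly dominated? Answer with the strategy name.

L

C holds the kicker's payoff strictly below L in every row: 2 < 3, 6 < 9, 3 < 8.
So L is strictly dominated for the keeper.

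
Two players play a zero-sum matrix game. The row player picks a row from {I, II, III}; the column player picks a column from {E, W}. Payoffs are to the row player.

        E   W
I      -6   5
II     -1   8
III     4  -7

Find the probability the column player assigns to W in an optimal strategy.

1/4

Row minima: I → -6, II → -1, III → -7; maximin = -1.
Column maxima: E → 4, W → 8; minimax = 4.
-1 ≠ 4, so there is no saddle point; optimal play is mixed.
I is strictly dominated by II, so the row player never plays it.
On the remaining 2×2 (II, III vs E, W):
Let the row player play II with probability p. Expected payoff against E: (-1)p + 4(1−p) = −5p + 4; against W: 8p + (-7)(1−p) = 15p − 7.
Setting these equal: −5p + 4 = 15p − 7 ⇒ −20p = -11 ⇒ p = 11/20, and the value is (-5)·(11/20) + 4 = 5/4.
For the column player: with q = P(E), equating II's and III's payoffs gives −9q + 8 = 11q − 7 ⇒ q = 3/4.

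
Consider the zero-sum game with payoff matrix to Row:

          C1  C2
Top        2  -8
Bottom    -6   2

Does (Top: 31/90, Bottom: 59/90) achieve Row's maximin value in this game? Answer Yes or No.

No

Against C1 this mix gives (31/90)·2 + (59/90)·(-6) = -146/45.
Against C2 this mix gives (31/90)·(-8) + (59/90)·2 = -13/9.
Column will play C1, holding Row to -146/45. Shifting weight toward the row that does better against C1 would raise this floor (the equalizing mix achieves -22/9 against both C1 and C2), so the proposed strategy is not optimal.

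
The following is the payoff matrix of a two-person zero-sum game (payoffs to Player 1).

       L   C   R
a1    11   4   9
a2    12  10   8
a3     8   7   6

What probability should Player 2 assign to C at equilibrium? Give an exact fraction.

1/7

Row minima: a1 → 4, a2 → 8, a3 → 6; maximin = 8.
Column maxima: L → 12, C → 10, R → 9; minimax = 9.
8 ≠ 9, so there is no saddle point; optimal play is mixed.
a3 is strictly dominated by a2, so Player 1 never plays it.
L is strictly dominated by C (it gives Player 1 strictly more in every row), so Player 2 never plays it.
On the remaining 2×2 (a1, a2 vs C, R):
Let Player 1 play a1 with probability p. Expected payoff against C: 4p + 10(1−p) = −6p + 10; against R: 9p + 8(1−p) = p + 8.
Setting these equal: −6p + 10 = p + 8 ⇒ −7p = -2 ⇒ p = 2/7, and the value is (-6)·(2/7) + 10 = 58/7.
For Player 2: with q = P(C), equating a1's and a2's payoffs gives −5q + 9 = 2q + 8 ⇒ q = 1/7.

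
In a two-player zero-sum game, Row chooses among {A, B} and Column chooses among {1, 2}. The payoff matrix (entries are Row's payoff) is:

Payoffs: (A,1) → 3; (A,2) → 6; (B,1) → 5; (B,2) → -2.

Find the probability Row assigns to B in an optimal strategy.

Row minima: A → 3, B → -2; maximin = 3.
Column maxima: 1 → 5, 2 → 6; minimax = 5.
3 ≠ 5, so there is no saddle point; optimal play is mixed.
Let Row play A with probability p. Expected payoff against 1: 3p + 5(1−p) = −2p + 5; against 2: 6p + (-2)(1−p) = 8p − 2.
Setting these equal: −2p + 5 = 8p − 2 ⇒ −10p = -7 ⇒ p = 7/10, and the value is (-2)·(7/10) + 5 = 18/5.
For Column: with q = P(1), equating A's and B's payoffs gives −3q + 6 = 7q − 2 ⇒ q = 4/5.

3/10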